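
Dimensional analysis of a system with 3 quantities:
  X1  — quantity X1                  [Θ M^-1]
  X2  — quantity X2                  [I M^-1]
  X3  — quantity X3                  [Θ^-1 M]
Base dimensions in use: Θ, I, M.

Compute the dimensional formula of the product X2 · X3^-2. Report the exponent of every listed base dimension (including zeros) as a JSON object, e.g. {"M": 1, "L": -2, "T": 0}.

Exponent matrix [Θ,I,M] × [X1,X2,X3]:
  Θ: [ 1  0 -1]
  I: [ 0  1  0]
  M: [-1 -1  1]
  [Θ]: (1)·0+(-2)·-1 = 2
  [I]: (1)·1+(-2)·0 = 1
  [M]: (1)·-1+(-2)·1 = -3
⇒ Θ^2 I M^-3

{"Θ": 2, "I": 1, "M": -3}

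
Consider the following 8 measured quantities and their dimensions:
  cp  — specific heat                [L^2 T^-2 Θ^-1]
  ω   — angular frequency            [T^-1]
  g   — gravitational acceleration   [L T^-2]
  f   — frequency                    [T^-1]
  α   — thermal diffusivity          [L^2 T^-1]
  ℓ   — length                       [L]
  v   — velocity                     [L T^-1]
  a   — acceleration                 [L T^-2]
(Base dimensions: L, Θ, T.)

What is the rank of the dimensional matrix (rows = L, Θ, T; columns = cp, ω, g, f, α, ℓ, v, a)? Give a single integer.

3

Exponent matrix [L,Θ,T] × [cp,ω,g,f,α,ℓ,v,a]:
  L: [ 2  0  1  0  2  1  1  1]
  Θ: [-1  0  0  0  0  0  0  0]
  T: [-2 -1 -2 -1 -1  0 -1 -2]
Echelon form has 3 nonzero rows (pivots: cp,ω,g)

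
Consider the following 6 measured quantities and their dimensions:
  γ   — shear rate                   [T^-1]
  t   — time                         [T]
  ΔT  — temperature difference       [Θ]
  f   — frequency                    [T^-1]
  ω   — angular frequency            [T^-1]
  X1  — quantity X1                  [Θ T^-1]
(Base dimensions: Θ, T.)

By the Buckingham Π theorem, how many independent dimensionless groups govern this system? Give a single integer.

4

Exponent matrix [Θ,T] × [γ,t,ΔT,f,ω,X1]:
  Θ: [ 0  0  1  0  0  1]
  T: [-1  1  0 -1 -1 -1]
RREF → pivots at {γ,ΔT} ⇒ r = 2
n=6, r=2 ⇒ 4 dimensionless groups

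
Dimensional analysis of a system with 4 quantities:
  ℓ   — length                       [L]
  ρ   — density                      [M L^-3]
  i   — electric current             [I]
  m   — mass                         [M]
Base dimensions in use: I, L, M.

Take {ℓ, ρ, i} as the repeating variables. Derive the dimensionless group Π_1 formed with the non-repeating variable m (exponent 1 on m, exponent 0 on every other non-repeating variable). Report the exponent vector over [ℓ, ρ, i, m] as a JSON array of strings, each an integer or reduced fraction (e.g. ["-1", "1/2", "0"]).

["-3", "-1", "0", "1"]

Write exponents as rows I,L,M / cols ℓ,ρ,i,m:
  I: [ 0  0  1  0]
  L: [ 1 -3  0  0]
  M: [ 0  1  0  1]
Echelon form has 3 nonzero rows (pivots: ℓ,ρ,i)
Repeat: ℓ,ρ,i; free: m
RREF:
  r0: [   1    0    0    3]
  r1: [   0    1    0    1]
  r2: [   0    0    1    0]
Fix exponent of m at 1; solve each RREF row for its pivot's exponent:
  r0: exp(ℓ) + (3)·1 = 0 ⇒ exp(ℓ) = -3
  r1: exp(ρ) + (1)·1 = 0 ⇒ exp(ρ) = -1
  r2: exp(i) + (0)·1 = 0 ⇒ exp(i) = 0
Π_1 = ℓ^-3 · ρ^-1 · m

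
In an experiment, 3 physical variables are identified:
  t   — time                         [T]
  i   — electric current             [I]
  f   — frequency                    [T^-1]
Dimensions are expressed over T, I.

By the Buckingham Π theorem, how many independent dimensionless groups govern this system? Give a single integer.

1

Exponent matrix [T,I] × [t,i,f]:
  T: [ 1  0 -1]
  I: [ 0  1  0]
RREF → pivots at {t,i} ⇒ r = 2
Π count = n − r = 3 − 2 = 1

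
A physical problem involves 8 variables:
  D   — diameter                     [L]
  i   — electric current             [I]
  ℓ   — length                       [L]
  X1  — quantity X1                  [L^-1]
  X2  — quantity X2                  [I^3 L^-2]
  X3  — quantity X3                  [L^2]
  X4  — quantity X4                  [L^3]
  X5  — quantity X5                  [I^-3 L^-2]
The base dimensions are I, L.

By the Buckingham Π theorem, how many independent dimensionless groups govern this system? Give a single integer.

Dimensional matrix (I×L by D×i×ℓ×X1×X2×X3×X4×X5):
  I: [ 0  1  0  0  3  0  0 -3]
  L: [ 1  0  1 -1 -2  2  3 -2]
Echelon form has 2 nonzero rows (pivots: D,i)
Π count = n − r = 8 − 2 = 6

6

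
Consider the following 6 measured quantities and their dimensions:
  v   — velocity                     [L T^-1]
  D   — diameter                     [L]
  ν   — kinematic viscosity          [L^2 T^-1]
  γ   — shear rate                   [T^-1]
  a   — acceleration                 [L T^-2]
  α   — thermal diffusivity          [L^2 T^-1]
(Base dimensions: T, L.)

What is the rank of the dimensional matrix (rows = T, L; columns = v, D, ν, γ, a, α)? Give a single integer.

Dimensional matrix (T×L by v×D×ν×γ×a×α):
  T: [-1  0 -1 -1 -2 -1]
  L: [ 1  1  2  0  1  2]
Echelon form has 2 nonzero rows (pivots: v,D)

2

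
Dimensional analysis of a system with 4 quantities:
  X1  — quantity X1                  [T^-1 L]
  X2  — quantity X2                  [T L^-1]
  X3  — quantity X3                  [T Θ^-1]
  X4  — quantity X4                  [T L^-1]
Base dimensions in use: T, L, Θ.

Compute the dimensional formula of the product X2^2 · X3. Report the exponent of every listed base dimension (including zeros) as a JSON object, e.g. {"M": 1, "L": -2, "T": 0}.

{"T": 3, "L": -2, "Θ": -1}

Dimensional matrix (T×L×Θ by X1×X2×X3×X4):
  T: [-1  1  1  1]
  L: [ 1 -1  0 -1]
  Θ: [ 0  0 -1  0]
  [T]: (2)·1+(1)·1 = 3
  [L]: (2)·-1+(1)·0 = -2
  [Θ]: (2)·0+(1)·-1 = -1
⇒ T^3 L^-2 Θ^-1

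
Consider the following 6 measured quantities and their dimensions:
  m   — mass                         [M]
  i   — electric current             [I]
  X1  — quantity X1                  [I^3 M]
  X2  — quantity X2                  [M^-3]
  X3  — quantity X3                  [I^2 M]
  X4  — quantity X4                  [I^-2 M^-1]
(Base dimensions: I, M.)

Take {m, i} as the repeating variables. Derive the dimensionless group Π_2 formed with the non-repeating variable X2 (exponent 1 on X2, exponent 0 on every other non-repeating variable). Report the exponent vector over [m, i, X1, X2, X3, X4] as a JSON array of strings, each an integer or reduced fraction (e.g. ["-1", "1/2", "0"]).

["3", "0", "0", "1", "0", "0"]

Exponent matrix [I,M] × [m,i,X1,X2,X3,X4]:
  I: [ 0  1  3  0  2 -2]
  M: [ 1  0  1 -3  1 -1]
Echelon form has 2 nonzero rows (pivots: m,i)
Repeat: m,i; free: X1,X2,X3,X4
RREF:
  r0: [   1    0    1   -3    1   -1]
  r1: [   0    1    3    0    2   -2]
Fix exponent of X2 at 1, X1 at 0, X3 at 0, X4 at 0; solve each RREF row for its pivot's exponent:
  r0: exp(m) + (-3)·1 = 0 ⇒ exp(m) = 3
  r1: exp(i) + (0)·1 = 0 ⇒ exp(i) = 0
Π_2 = m^3 · X2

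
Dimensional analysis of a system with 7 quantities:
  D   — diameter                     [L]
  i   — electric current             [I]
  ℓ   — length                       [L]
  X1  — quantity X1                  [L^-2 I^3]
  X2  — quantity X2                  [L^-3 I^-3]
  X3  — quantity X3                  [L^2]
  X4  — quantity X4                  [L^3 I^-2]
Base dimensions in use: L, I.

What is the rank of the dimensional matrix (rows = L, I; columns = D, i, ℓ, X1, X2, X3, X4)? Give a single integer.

Write exponents as rows L,I / cols D,i,ℓ,X1,X2,X3,X4:
  L: [ 1  0  1 -2 -3  2  3]
  I: [ 0  1  0  3 -3  0 -2]
Echelon form has 2 nonzero rows (pivots: D,i)

2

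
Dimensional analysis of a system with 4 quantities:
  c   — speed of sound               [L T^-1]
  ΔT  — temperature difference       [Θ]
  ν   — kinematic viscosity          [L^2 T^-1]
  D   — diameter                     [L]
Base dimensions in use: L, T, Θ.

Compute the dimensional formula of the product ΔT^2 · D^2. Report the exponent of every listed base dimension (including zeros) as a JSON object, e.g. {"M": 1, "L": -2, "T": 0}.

{"L": 2, "T": 0, "Θ": 2}

Dimensional matrix (L×T×Θ by c×ΔT×ν×D):
  L: [ 1  0  2  1]
  T: [-1  0 -1  0]
  Θ: [ 0  1  0  0]
  [L]: (2)·0+(2)·1 = 2
  [T]: (2)·0+(2)·0 = 0
  [Θ]: (2)·1+(2)·0 = 2
⇒ L^2 Θ^2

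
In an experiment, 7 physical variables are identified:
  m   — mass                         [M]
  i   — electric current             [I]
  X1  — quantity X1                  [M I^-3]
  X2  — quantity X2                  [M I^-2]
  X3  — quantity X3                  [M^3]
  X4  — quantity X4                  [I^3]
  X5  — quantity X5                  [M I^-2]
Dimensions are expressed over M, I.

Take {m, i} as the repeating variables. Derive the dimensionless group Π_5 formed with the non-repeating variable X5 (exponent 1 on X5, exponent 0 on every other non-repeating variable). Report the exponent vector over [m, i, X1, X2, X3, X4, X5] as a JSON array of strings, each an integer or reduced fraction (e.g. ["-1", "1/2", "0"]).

["-1", "2", "0", "0", "0", "0", "1"]

Dimensional matrix (M×I by m×i×X1×X2×X3×X4×X5):
  M: [ 1  0  1  1  3  0  1]
  I: [ 0  1 -3 -2  0  3 -2]
Row reduction gives pivot columns m,i; rank = 2
Repeat: m,i; free: X1,X2,X3,X4,X5
RREF:
  r0: [   1    0    1    1    3    0    1]
  r1: [   0    1   -3   -2    0    3   -2]
Fix exponent of X5 at 1, X1 at 0, X2 at 0, X3 at 0, X4 at 0; solve each RREF row for its pivot's exponent:
  r0: exp(m) + (1)·1 = 0 ⇒ exp(m) = -1
  r1: exp(i) + (-2)·1 = 0 ⇒ exp(i) = 2
Π_5 = m^-1 · i^2 · X5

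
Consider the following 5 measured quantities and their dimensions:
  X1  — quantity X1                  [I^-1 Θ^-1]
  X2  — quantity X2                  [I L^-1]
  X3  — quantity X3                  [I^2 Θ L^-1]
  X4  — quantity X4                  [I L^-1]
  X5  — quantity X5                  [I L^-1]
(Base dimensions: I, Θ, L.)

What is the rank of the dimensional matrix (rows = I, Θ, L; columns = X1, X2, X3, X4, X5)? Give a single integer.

2

Dimensional matrix (I×Θ×L by X1×X2×X3×X4×X5):
  I: [-1  1  2  1  1]
  Θ: [-1  0  1  0  0]
  L: [ 0 -1 -1 -1 -1]
Row reduction gives pivot columns X1,X2; rank = 2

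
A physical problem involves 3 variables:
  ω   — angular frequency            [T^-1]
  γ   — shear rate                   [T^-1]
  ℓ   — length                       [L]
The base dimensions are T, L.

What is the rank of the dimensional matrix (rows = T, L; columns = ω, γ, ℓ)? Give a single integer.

Dimensional matrix (T×L by ω×γ×ℓ):
  T: [-1 -1  0]
  L: [ 0  0  1]
Echelon form has 2 nonzero rows (pivots: ω,ℓ)

2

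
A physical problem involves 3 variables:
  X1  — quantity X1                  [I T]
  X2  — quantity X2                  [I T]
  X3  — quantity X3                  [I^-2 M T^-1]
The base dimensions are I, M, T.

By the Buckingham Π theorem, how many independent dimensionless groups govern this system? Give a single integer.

1

Exponent matrix [I,M,T] × [X1,X2,X3]:
  I: [ 1  1 -2]
  M: [ 0  0  1]
  T: [ 1  1 -1]
RREF → pivots at {X1,X3} ⇒ r = 2
Π count = n − r = 3 − 2 = 1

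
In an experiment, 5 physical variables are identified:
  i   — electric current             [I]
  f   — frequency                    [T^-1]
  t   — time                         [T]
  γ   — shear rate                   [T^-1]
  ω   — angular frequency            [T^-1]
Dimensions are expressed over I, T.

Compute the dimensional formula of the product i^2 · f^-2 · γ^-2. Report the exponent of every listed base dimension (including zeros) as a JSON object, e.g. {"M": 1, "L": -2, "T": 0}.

Write exponents as rows I,T / cols i,f,t,γ,ω:
  I: [ 1  0  0  0  0]
  T: [ 0 -1  1 -1 -1]
  [I]: (2)·1+(-2)·0+(-2)·0 = 2
  [T]: (2)·0+(-2)·-1+(-2)·-1 = 4
⇒ I^2 T^4

{"I": 2, "T": 4}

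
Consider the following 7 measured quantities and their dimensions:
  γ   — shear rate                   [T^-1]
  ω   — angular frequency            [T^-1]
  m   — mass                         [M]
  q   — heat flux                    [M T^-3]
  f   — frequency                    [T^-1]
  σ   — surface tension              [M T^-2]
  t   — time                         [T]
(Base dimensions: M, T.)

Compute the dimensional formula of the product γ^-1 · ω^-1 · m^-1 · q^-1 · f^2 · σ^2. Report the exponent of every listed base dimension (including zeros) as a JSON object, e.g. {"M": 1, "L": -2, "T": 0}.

Exponent matrix [M,T] × [γ,ω,m,q,f,σ,t]:
  M: [ 0  0  1  1  0  1  0]
  T: [-1 -1  0 -3 -1 -2  1]
  [M]: (-1)·0+(-1)·0+(-1)·1+(-1)·1+(2)·0+(2)·1 = 0
  [T]: (-1)·-1+(-1)·-1+(-1)·0+(-1)·-3+(2)·-1+(2)·-2 = -1
⇒ T^-1

{"M": 0, "T": -1}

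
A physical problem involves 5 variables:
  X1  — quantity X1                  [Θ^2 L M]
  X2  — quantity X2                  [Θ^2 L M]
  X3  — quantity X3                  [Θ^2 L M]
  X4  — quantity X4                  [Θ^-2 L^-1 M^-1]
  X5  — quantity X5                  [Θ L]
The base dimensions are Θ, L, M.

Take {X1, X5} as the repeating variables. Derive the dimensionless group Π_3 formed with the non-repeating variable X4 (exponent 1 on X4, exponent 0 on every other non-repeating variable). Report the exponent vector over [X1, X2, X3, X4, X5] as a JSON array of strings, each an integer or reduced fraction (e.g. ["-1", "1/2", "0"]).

Dimensional matrix (Θ×L×M by X1×X2×X3×X4×X5):
  Θ: [ 2  2  2 -2  1]
  L: [ 1  1  1 -1  1]
  M: [ 1  1  1 -1  0]
Row reduction gives pivot columns X1,X5; rank = 2
Repeat: X1,X5; free: X2,X3,X4
RREF:
  r0: [   1    1    1   -1    0]
  r1: [   0    0    0    0    1]
  r2: [   0    0    0    0    0]
Fix exponent of X4 at 1, X2 at 0, X3 at 0; solve each RREF row for its pivot's exponent:
  r0: exp(X1) + (-1)·1 = 0 ⇒ exp(X1) = 1
  r1: exp(X5) + (0)·1 = 0 ⇒ exp(X5) = 0
Π_3 = X1 · X4

["1", "0", "0", "1", "0"]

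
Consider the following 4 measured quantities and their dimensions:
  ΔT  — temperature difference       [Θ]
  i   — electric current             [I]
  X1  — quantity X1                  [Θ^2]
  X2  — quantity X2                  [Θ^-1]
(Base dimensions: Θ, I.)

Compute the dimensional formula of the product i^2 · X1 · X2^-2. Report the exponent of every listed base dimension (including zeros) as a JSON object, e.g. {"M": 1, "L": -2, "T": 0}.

{"Θ": 4, "I": 2}

Dimensional matrix (Θ×I by ΔT×i×X1×X2):
  Θ: [ 1  0  2 -1]
  I: [ 0  1  0  0]
  [Θ]: (2)·0+(1)·2+(-2)·-1 = 4
  [I]: (2)·1+(1)·0+(-2)·0 = 2
⇒ Θ^4 I^2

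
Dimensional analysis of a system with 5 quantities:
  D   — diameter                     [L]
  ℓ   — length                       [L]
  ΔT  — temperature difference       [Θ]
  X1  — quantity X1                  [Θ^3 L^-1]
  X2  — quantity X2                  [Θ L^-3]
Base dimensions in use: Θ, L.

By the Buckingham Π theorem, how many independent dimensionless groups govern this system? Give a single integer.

3

Dimensional matrix (Θ×L by D×ℓ×ΔT×X1×X2):
  Θ: [ 0  0  1  3  1]
  L: [ 1  1  0 -1 -3]
Echelon form has 2 nonzero rows (pivots: D,ΔT)
Π count = n − r = 5 − 2 = 3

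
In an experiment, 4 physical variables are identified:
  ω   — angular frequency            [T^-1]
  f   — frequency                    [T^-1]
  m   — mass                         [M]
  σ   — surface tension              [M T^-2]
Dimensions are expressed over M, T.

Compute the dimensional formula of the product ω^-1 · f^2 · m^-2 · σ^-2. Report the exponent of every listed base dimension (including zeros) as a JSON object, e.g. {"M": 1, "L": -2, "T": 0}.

Dimensional matrix (M×T by ω×f×m×σ):
  M: [ 0  0  1  1]
  T: [-1 -1  0 -2]
  [M]: (-1)·0+(2)·0+(-2)·1+(-2)·1 = -4
  [T]: (-1)·-1+(2)·-1+(-2)·0+(-2)·-2 = 3
⇒ M^-4 T^3

{"M": -4, "T": 3}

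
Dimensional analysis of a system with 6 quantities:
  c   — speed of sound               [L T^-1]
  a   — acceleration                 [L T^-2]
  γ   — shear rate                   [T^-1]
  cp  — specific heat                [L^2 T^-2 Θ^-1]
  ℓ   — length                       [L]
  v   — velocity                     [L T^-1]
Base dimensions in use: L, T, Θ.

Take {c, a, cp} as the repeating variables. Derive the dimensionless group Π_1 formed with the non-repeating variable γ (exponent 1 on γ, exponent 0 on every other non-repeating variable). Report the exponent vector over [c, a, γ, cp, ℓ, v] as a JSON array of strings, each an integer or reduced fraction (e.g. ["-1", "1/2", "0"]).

["1", "-1", "1", "0", "0", "0"]

Dimensional matrix (L×T×Θ by c×a×γ×cp×ℓ×v):
  L: [ 1  1  0  2  1  1]
  T: [-1 -2 -1 -2  0 -1]
  Θ: [ 0  0  0 -1  0  0]
Echelon form has 3 nonzero rows (pivots: c,a,cp)
Pivot set = {c,a,cp}, free = {γ,ℓ,v}
RREF:
  r0: [   1    0   -1    0    2    1]
  r1: [   0    1    1    0   -1    0]
  r2: [   0    0    0    1    0    0]
Fix exponent of γ at 1, ℓ at 0, v at 0; solve each RREF row for its pivot's exponent:
  r0: exp(c) + (-1)·1 = 0 ⇒ exp(c) = 1
  r1: exp(a) + (1)·1 = 0 ⇒ exp(a) = -1
  r2: exp(cp) + (0)·1 = 0 ⇒ exp(cp) = 0
Π_1 = c · a^-1 · γ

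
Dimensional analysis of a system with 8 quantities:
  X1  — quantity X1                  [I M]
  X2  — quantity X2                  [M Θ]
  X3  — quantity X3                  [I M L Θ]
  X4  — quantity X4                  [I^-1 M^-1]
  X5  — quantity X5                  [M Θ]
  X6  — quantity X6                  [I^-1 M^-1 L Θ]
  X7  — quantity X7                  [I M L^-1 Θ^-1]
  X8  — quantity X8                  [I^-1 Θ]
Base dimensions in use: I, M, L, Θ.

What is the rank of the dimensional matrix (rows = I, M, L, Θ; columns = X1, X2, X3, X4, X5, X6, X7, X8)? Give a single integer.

3

Exponent matrix [I,M,L,Θ] × [X1,X2,X3,X4,X5,X6,X7,X8]:
  I: [ 1  0  1 -1  0 -1  1 -1]
  M: [ 1  1  1 -1  1 -1  1  0]
  L: [ 0  0  1  0  0  1 -1  0]
  Θ: [ 0  1  1  0  1  1 -1  1]
Row reduction gives pivot columns X1,X2,X3; rank = 3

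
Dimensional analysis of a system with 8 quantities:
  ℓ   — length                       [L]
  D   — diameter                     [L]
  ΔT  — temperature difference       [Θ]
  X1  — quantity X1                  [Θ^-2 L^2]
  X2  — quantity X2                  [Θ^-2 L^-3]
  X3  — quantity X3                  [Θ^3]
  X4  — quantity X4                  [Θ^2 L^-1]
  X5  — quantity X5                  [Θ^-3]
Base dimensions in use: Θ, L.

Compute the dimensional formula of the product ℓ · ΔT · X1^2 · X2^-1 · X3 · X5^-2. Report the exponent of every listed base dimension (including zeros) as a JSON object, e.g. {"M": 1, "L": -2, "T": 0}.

{"Θ": 8, "L": 8}

Dimensional matrix (Θ×L by ℓ×D×ΔT×X1×X2×X3×X4×X5):
  Θ: [ 0  0  1 -2 -2  3  2 -3]
  L: [ 1  1  0  2 -3  0 -1  0]
  [Θ]: (1)·0+(1)·1+(2)·-2+(-1)·-2+(1)·3+(-2)·-3 = 8
  [L]: (1)·1+(1)·0+(2)·2+(-1)·-3+(1)·0+(-2)·0 = 8
⇒ Θ^8 L^8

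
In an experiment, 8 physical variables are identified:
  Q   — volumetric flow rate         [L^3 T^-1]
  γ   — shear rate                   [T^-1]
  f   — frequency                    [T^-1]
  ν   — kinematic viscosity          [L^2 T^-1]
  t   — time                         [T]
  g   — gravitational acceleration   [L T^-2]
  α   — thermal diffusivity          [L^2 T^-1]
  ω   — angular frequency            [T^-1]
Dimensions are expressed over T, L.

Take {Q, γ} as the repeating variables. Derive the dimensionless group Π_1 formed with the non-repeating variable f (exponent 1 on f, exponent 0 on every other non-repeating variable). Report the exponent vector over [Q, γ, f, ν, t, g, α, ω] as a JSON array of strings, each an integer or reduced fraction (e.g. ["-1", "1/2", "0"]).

Write exponents as rows T,L / cols Q,γ,f,ν,t,g,α,ω:
  T: [-1 -1 -1 -1  1 -2 -1 -1]
  L: [ 3  0  0  2  0  1  2  0]
Row reduction gives pivot columns Q,γ; rank = 2
Repeat: Q,γ; free: f,ν,t,g,α,ω
RREF:
  r0: [   1    0    0  2/3    0  1/3  2/3    0]
  r1: [   0    1    1  1/3   -1  5/3  1/3    1]
Fix exponent of f at 1, ν at 0, t at 0, g at 0, α at 0, ω at 0; solve each RREF row for its pivot's exponent:
  r0: exp(Q) + (0)·1 = 0 ⇒ exp(Q) = 0
  r1: exp(γ) + (1)·1 = 0 ⇒ exp(γ) = -1
Π_1 = γ^-1 · f

["0", "-1", "1", "0", "0", "0", "0", "0"]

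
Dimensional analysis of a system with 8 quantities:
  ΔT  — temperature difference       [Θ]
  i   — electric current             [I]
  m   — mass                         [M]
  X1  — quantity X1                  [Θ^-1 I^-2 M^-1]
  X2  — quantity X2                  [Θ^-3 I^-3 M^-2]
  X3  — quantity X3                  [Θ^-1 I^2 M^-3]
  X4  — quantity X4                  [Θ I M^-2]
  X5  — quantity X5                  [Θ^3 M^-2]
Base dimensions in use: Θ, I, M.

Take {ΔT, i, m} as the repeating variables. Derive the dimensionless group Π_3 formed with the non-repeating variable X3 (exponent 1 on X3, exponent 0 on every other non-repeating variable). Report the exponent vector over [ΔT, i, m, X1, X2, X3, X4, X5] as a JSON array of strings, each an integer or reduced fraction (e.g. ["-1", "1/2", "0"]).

["1", "-2", "3", "0", "0", "1", "0", "0"]

Exponent matrix [Θ,I,M] × [ΔT,i,m,X1,X2,X3,X4,X5]:
  Θ: [ 1  0  0 -1 -3 -1  1  3]
  I: [ 0  1  0 -2 -3  2  1  0]
  M: [ 0  0  1 -1 -2 -3 -2 -2]
Echelon form has 3 nonzero rows (pivots: ΔT,i,m)
Pivot set = {ΔT,i,m}, free = {X1,X2,X3,X4,X5}
RREF:
  r0: [   1    0    0   -1   -3   -1    1    3]
  r1: [   0    1    0   -2   -3    2    1    0]
  r2: [   0    0    1   -1   -2   -3   -2   -2]
Fix exponent of X3 at 1, X1 at 0, X2 at 0, X4 at 0, X5 at 0; solve each RREF row for its pivot's exponent:
  r0: exp(ΔT) + (-1)·1 = 0 ⇒ exp(ΔT) = 1
  r1: exp(i) + (2)·1 = 0 ⇒ exp(i) = -2
  r2: exp(m) + (-3)·1 = 0 ⇒ exp(m) = 3
Π_3 = ΔT · i^-2 · m^3 · X3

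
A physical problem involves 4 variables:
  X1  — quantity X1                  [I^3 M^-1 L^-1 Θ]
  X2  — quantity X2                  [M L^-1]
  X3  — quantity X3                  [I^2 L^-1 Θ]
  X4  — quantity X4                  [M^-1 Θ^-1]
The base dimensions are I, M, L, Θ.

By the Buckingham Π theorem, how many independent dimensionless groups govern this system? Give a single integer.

1

Exponent matrix [I,M,L,Θ] × [X1,X2,X3,X4]:
  I: [ 3  0  2  0]
  M: [-1  1  0 -1]
  L: [-1 -1 -1  0]
  Θ: [ 1  0  1 -1]
Row reduction gives pivot columns X1,X2,X3; rank = 3
n=4, r=3 ⇒ 1 dimensionless group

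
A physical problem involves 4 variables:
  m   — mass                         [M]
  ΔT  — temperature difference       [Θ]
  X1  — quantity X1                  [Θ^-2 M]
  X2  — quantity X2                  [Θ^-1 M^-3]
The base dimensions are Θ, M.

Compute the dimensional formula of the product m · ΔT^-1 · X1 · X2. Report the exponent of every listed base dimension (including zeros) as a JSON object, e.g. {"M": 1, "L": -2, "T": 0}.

{"Θ": -4, "M": -1}

Exponent matrix [Θ,M] × [m,ΔT,X1,X2]:
  Θ: [ 0  1 -2 -1]
  M: [ 1  0  1 -3]
  [Θ]: (1)·0+(-1)·1+(1)·-2+(1)·-1 = -4
  [M]: (1)·1+(-1)·0+(1)·1+(1)·-3 = -1
⇒ Θ^-4 M^-1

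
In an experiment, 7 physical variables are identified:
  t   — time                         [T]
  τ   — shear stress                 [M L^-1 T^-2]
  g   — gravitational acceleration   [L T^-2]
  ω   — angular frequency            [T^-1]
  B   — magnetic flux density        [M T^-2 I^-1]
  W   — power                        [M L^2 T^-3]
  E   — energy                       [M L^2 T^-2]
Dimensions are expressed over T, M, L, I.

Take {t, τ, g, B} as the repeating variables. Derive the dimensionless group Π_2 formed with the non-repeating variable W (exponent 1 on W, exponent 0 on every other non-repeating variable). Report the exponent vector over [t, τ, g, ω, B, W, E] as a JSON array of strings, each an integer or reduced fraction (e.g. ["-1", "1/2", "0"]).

["-5", "-1", "-3", "0", "0", "1", "0"]

Write exponents as rows T,M,L,I / cols t,τ,g,ω,B,W,E:
  T: [ 1 -2 -2 -1 -2 -3 -2]
  M: [ 0  1  0  0  1  1  1]
  L: [ 0 -1  1  0  0  2  2]
  I: [ 0  0  0  0 -1  0  0]
Row reduction gives pivot columns t,τ,g,B; rank = 4
Repeat: t,τ,g,B; free: ω,W,E
RREF:
  r0: [   1    0    0   -1    0    5    6]
  r1: [   0    1    0    0    0    1    1]
  r2: [   0    0    1    0    0    3    3]
  r3: [   0    0    0    0    1    0    0]
Fix exponent of W at 1, ω at 0, E at 0; solve each RREF row for its pivot's exponent:
  r0: exp(t) + (5)·1 = 0 ⇒ exp(t) = -5
  r1: exp(τ) + (1)·1 = 0 ⇒ exp(τ) = -1
  r2: exp(g) + (3)·1 = 0 ⇒ exp(g) = -3
  r3: exp(B) + (0)·1 = 0 ⇒ exp(B) = 0
Π_2 = t^-5 · τ^-1 · g^-3 · W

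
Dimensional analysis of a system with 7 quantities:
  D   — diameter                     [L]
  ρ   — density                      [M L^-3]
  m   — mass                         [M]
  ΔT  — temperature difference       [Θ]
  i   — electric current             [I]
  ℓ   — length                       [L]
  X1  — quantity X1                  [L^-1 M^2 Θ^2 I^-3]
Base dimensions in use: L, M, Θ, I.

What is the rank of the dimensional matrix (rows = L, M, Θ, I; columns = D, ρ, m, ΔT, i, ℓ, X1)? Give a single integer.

Write exponents as rows L,M,Θ,I / cols D,ρ,m,ΔT,i,ℓ,X1:
  L: [ 1 -3  0  0  0  1 -1]
  M: [ 0  1  1  0  0  0  2]
  Θ: [ 0  0  0  1  0  0  2]
  I: [ 0  0  0  0  1  0 -3]
Row reduction gives pivot columns D,ρ,ΔT,i; rank = 4

4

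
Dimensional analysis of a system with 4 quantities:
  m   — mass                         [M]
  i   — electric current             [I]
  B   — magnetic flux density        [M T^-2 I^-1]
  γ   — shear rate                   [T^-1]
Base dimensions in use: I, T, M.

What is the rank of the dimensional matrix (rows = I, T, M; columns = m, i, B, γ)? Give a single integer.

Write exponents as rows I,T,M / cols m,i,B,γ:
  I: [ 0  1 -1  0]
  T: [ 0  0 -2 -1]
  M: [ 1  0  1  0]
RREF → pivots at {m,i,B} ⇒ r = 3

3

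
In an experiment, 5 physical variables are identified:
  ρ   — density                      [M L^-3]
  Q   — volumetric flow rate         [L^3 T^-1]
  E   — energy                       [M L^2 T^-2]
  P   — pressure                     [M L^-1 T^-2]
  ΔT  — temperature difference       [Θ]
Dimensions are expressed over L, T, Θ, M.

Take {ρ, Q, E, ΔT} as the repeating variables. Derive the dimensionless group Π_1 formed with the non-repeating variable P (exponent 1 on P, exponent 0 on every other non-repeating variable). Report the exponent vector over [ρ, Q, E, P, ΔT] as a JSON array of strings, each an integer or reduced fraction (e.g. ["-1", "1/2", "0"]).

["3", "6", "-4", "1", "0"]

Write exponents as rows L,T,Θ,M / cols ρ,Q,E,P,ΔT:
  L: [-3  3  2 -1  0]
  T: [ 0 -1 -2 -2  0]
  Θ: [ 0  0  0  0  1]
  M: [ 1  0  1  1  0]
RREF → pivots at {ρ,Q,E,ΔT} ⇒ r = 4
Pivot set = {ρ,Q,E,ΔT}, free = {P}
RREF:
  r0: [   1    0    0   -3    0]
  r1: [   0    1    0   -6    0]
  r2: [   0    0    1    4    0]
  r3: [   0    0    0    0    1]
Fix exponent of P at 1; solve each RREF row for its pivot's exponent:
  r0: exp(ρ) + (-3)·1 = 0 ⇒ exp(ρ) = 3
  r1: exp(Q) + (-6)·1 = 0 ⇒ exp(Q) = 6
  r2: exp(E) + (4)·1 = 0 ⇒ exp(E) = -4
  r3: exp(ΔT) + (0)·1 = 0 ⇒ exp(ΔT) = 0
Π_1 = ρ^3 · Q^6 · E^-4 · P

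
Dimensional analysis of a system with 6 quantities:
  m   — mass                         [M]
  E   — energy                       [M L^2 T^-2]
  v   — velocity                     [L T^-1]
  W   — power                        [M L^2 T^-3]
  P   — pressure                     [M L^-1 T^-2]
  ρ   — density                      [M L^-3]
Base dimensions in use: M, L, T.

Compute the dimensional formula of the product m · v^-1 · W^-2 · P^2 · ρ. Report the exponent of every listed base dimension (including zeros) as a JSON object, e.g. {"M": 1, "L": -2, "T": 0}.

Exponent matrix [M,L,T] × [m,E,v,W,P,ρ]:
  M: [ 1  1  0  1  1  1]
  L: [ 0  2  1  2 -1 -3]
  T: [ 0 -2 -1 -3 -2  0]
  [M]: (1)·1+(-1)·0+(-2)·1+(2)·1+(1)·1 = 2
  [L]: (1)·0+(-1)·1+(-2)·2+(2)·-1+(1)·-3 = -10
  [T]: (1)·0+(-1)·-1+(-2)·-3+(2)·-2+(1)·0 = 3
⇒ M^2 L^-10 T^3

{"M": 2, "L": -10, "T": 3}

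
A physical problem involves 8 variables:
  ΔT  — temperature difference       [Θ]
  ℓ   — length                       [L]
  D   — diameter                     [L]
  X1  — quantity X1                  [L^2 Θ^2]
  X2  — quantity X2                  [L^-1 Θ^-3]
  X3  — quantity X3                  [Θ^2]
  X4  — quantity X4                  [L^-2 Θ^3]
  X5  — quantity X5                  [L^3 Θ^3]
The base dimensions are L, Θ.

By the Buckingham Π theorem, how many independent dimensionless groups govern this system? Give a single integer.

Dimensional matrix (L×Θ by ΔT×ℓ×D×X1×X2×X3×X4×X5):
  L: [ 0  1  1  2 -1  0 -2  3]
  Θ: [ 1  0  0  2 -3  2  3  3]
Row reduction gives pivot columns ΔT,ℓ; rank = 2
8 vars − rank 2 = 6 Π groups

6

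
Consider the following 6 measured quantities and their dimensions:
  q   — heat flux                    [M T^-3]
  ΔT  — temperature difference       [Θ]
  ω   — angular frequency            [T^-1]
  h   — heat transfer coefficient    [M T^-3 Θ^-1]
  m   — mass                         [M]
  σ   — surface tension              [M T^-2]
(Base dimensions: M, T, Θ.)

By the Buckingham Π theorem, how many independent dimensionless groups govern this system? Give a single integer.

3

Dimensional matrix (M×T×Θ by q×ΔT×ω×h×m×σ):
  M: [ 1  0  0  1  1  1]
  T: [-3  0 -1 -3  0 -2]
  Θ: [ 0  1  0 -1  0  0]
RREF → pivots at {q,ΔT,ω} ⇒ r = 3
6 vars − rank 3 = 3 Π groups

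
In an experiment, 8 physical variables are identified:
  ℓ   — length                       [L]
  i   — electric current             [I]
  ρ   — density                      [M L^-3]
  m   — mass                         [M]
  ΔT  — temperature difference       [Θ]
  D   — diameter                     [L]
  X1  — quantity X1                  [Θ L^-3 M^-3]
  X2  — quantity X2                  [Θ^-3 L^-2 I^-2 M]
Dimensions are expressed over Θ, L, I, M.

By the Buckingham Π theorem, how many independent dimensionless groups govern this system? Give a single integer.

Dimensional matrix (Θ×L×I×M by ℓ×i×ρ×m×ΔT×D×X1×X2):
  Θ: [ 0  0  0  0  1  0  1 -3]
  L: [ 1  0 -3  0  0  1 -3 -2]
  I: [ 0  1  0  0  0  0  0 -2]
  M: [ 0  0  1  1  0  0 -3  1]
RREF → pivots at {ℓ,i,ρ,ΔT} ⇒ r = 4
n=8, r=4 ⇒ 4 dimensionless groups

4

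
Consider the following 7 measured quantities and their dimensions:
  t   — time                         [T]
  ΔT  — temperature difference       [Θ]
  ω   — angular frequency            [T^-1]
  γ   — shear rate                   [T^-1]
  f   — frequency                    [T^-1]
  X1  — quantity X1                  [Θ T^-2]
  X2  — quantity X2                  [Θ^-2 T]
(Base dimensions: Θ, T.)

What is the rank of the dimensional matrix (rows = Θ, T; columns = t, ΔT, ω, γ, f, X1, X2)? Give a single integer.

Dimensional matrix (Θ×T by t×ΔT×ω×γ×f×X1×X2):
  Θ: [ 0  1  0  0  0  1 -2]
  T: [ 1  0 -1 -1 -1 -2  1]
Row reduction gives pivot columns t,ΔT; rank = 2

2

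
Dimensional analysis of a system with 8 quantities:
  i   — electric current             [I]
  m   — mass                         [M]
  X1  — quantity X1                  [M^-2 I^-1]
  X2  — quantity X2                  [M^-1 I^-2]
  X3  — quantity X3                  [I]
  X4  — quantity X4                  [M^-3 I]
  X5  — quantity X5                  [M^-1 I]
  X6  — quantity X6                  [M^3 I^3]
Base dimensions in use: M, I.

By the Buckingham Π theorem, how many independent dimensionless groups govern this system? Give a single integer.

6

Write exponents as rows M,I / cols i,m,X1,X2,X3,X4,X5,X6:
  M: [ 0  1 -2 -1  0 -3 -1  3]
  I: [ 1  0 -1 -2  1  1  1  3]
Row reduction gives pivot columns i,m; rank = 2
n=8, r=2 ⇒ 6 dimensionless groups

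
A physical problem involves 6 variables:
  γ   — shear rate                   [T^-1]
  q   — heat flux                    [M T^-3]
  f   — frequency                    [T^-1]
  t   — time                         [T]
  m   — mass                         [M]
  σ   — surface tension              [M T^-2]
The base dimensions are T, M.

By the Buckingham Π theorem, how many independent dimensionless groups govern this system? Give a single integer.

Write exponents as rows T,M / cols γ,q,f,t,m,σ:
  T: [-1 -3 -1  1  0 -2]
  M: [ 0  1  0  0  1  1]
RREF → pivots at {γ,q} ⇒ r = 2
6 vars − rank 2 = 4 Π groups

4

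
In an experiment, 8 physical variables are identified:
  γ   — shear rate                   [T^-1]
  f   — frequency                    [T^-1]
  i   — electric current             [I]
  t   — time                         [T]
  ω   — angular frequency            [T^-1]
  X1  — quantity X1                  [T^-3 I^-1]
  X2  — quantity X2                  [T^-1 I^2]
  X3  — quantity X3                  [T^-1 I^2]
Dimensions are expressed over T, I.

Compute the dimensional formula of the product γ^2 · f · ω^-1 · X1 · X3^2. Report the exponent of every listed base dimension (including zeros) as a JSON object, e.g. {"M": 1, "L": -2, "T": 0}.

{"T": -7, "I": 3}

Write exponents as rows T,I / cols γ,f,i,t,ω,X1,X2,X3:
  T: [-1 -1  0  1 -1 -3 -1 -1]
  I: [ 0  0  1  0  0 -1  2  2]
  [T]: (2)·-1+(1)·-1+(-1)·-1+(1)·-3+(2)·-1 = -7
  [I]: (2)·0+(1)·0+(-1)·0+(1)·-1+(2)·2 = 3
⇒ T^-7 I^3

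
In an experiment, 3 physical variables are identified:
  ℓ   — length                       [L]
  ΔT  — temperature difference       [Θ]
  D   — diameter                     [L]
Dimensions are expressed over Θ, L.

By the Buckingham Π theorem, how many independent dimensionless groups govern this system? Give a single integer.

1

Exponent matrix [Θ,L] × [ℓ,ΔT,D]:
  Θ: [ 0  1  0]
  L: [ 1  0  1]
Echelon form has 2 nonzero rows (pivots: ℓ,ΔT)
Π count = n − r = 3 − 2 = 1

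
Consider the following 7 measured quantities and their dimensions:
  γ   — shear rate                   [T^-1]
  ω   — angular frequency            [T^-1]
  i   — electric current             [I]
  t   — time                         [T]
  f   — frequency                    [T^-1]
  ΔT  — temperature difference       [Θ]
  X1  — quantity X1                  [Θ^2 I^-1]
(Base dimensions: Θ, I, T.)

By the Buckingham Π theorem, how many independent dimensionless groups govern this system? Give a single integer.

Exponent matrix [Θ,I,T] × [γ,ω,i,t,f,ΔT,X1]:
  Θ: [ 0  0  0  0  0  1  2]
  I: [ 0  0  1  0  0  0 -1]
  T: [-1 -1  0  1 -1  0  0]
Echelon form has 3 nonzero rows (pivots: γ,i,ΔT)
7 vars − rank 3 = 4 Π groups

4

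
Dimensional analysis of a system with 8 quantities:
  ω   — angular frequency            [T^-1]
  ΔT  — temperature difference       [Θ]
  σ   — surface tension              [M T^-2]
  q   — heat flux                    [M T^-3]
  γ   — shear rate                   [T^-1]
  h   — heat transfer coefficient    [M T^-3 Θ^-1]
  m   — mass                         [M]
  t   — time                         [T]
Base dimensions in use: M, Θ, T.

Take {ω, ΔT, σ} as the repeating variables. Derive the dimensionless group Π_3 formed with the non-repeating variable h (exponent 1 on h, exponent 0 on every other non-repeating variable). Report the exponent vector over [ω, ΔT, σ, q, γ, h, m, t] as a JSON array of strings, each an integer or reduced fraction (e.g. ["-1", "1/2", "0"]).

["-1", "1", "-1", "0", "0", "1", "0", "0"]

Write exponents as rows M,Θ,T / cols ω,ΔT,σ,q,γ,h,m,t:
  M: [ 0  0  1  1  0  1  1  0]
  Θ: [ 0  1  0  0  0 -1  0  0]
  T: [-1  0 -2 -3 -1 -3  0  1]
Row reduction gives pivot columns ω,ΔT,σ; rank = 3
Repeat: ω,ΔT,σ; free: q,γ,h,m,t
RREF:
  r0: [   1    0    0    1    1    1   -2   -1]
  r1: [   0    1    0    0    0   -1    0    0]
  r2: [   0    0    1    1    0    1    1    0]
Fix exponent of h at 1, q at 0, γ at 0, m at 0, t at 0; solve each RREF row for its pivot's exponent:
  r0: exp(ω) + (1)·1 = 0 ⇒ exp(ω) = -1
  r1: exp(ΔT) + (-1)·1 = 0 ⇒ exp(ΔT) = 1
  r2: exp(σ) + (1)·1 = 0 ⇒ exp(σ) = -1
Π_3 = ω^-1 · ΔT · σ^-1 · h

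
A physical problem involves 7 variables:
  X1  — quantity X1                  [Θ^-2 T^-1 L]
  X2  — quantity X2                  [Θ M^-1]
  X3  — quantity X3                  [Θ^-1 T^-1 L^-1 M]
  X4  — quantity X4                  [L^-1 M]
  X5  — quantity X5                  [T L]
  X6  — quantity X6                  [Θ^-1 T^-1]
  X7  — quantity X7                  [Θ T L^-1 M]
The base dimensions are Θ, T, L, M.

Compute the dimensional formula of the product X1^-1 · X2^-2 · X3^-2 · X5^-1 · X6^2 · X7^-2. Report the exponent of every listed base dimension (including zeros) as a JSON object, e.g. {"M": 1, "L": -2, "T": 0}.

Write exponents as rows Θ,T,L,M / cols X1,X2,X3,X4,X5,X6,X7:
  Θ: [-2  1 -1  0  0 -1  1]
  T: [-1  0 -1  0  1 -1  1]
  L: [ 1  0 -1 -1  1  0 -1]
  M: [ 0 -1  1  1  0  0  1]
  [Θ]: (-1)·-2+(-2)·1+(-2)·-1+(-1)·0+(2)·-1+(-2)·1 = -2
  [T]: (-1)·-1+(-2)·0+(-2)·-1+(-1)·1+(2)·-1+(-2)·1 = -2
  [L]: (-1)·1+(-2)·0+(-2)·-1+(-1)·1+(2)·0+(-2)·-1 = 2
  [M]: (-1)·0+(-2)·-1+(-2)·1+(-1)·0+(2)·0+(-2)·1 = -2
⇒ Θ^-2 T^-2 L^2 M^-2

{"Θ": -2, "T": -2, "L": 2, "M": -2}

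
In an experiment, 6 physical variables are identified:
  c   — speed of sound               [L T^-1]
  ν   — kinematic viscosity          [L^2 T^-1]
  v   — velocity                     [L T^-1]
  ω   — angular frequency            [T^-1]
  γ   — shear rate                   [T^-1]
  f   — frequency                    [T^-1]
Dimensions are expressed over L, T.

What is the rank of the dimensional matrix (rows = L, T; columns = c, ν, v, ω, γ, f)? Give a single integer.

2

Write exponents as rows L,T / cols c,ν,v,ω,γ,f:
  L: [ 1  2  1  0  0  0]
  T: [-1 -1 -1 -1 -1 -1]
Row reduction gives pivot columns c,ν; rank = 2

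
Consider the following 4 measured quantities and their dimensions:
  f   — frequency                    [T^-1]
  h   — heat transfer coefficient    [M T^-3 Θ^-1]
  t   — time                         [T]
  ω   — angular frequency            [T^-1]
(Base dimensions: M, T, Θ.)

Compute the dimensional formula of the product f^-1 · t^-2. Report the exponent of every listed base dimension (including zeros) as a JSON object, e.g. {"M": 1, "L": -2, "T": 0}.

Write exponents as rows M,T,Θ / cols f,h,t,ω:
  M: [ 0  1  0  0]
  T: [-1 -3  1 -1]
  Θ: [ 0 -1  0  0]
  [M]: (-1)·0+(-2)·0 = 0
  [T]: (-1)·-1+(-2)·1 = -1
  [Θ]: (-1)·0+(-2)·0 = 0
⇒ T^-1

{"M": 0, "T": -1, "Θ": 0}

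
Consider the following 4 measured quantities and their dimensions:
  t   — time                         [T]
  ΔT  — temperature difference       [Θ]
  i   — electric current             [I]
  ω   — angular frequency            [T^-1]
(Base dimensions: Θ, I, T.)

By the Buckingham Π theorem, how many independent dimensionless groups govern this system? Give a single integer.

1

Write exponents as rows Θ,I,T / cols t,ΔT,i,ω:
  Θ: [ 0  1  0  0]
  I: [ 0  0  1  0]
  T: [ 1  0  0 -1]
RREF → pivots at {t,ΔT,i} ⇒ r = 3
4 vars − rank 3 = 1 Π group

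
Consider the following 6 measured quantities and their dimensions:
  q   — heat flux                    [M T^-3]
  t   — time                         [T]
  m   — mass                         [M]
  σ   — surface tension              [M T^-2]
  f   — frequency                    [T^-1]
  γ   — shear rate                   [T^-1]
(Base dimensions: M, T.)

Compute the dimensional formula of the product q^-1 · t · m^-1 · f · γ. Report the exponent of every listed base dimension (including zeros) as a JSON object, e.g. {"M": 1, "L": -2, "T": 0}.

Exponent matrix [M,T] × [q,t,m,σ,f,γ]:
  M: [ 1  0  1  1  0  0]
  T: [-3  1  0 -2 -1 -1]
  [M]: (-1)·1+(1)·0+(-1)·1+(1)·0+(1)·0 = -2
  [T]: (-1)·-3+(1)·1+(-1)·0+(1)·-1+(1)·-1 = 2
⇒ M^-2 T^2

{"M": -2, "T": 2}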